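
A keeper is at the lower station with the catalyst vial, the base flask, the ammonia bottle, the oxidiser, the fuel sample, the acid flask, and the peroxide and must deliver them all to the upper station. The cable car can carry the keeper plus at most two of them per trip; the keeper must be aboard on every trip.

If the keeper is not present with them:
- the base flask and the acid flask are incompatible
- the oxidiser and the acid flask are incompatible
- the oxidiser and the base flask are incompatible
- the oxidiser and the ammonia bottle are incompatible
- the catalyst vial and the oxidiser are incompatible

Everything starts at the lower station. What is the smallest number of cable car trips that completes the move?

11

Counting alone: the keeper can take at most 2 across per trip to the upper station, so moving all 7 needs at least 4 loaded trips out, with a return between consecutive ones — at least 7 crossings.
The safety rule pushes this higher. Following every safe sequence of crossings, the most of the 7 that can be at the upper station as the cable car arrives there on crossings 7, 9 is 5, 6 respectively — never all 7.
So no plan with fewer than 11 crossings exists, and this one achieves 11:
1. Keeper goes to the upper station with the base flask and the oxidiser.
2. Keeper goes back to the lower station with the base flask.
3. Keeper goes to the upper station with the base flask and the catalyst vial.
4. Keeper goes back to the lower station with the oxidiser.
5. Keeper goes to the upper station with the ammonia bottle and the oxidiser.
6. Keeper goes back to the lower station with the oxidiser.
7. Keeper goes to the upper station with the fuel sample and the oxidiser.
8. Keeper goes back to the lower station with the oxidiser.
9. Keeper goes to the upper station with the oxidiser and the peroxide.
10. Keeper goes back to the lower station with the oxidiser.
11. Keeper goes to the upper station with the acid flask and the oxidiser.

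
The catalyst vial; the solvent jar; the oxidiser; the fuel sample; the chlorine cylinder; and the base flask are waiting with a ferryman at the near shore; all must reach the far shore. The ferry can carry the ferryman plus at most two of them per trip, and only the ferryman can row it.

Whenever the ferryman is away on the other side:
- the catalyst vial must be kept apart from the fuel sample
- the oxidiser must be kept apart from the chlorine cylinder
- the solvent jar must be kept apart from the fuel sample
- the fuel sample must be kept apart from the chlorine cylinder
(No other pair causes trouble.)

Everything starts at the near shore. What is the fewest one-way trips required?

7

Counting alone: the ferryman can take at most 2 across per trip to the far shore, so moving all 6 needs at least 3 loaded trips out, with a return between consecutive ones — at least 5 crossings.
The safety rule pushes this higher. Following every safe sequence of crossings, the most of the 6 that can be at the far shore as the ferry arrives there on crossing 5 is 5 — never all 6.
So no plan with fewer than 7 crossings exists, and this one achieves 7:
1. Ferryman goes to the far shore with the fuel sample and the oxidiser.
2. Ferryman goes back to the near shore alone.
3. Ferryman goes to the far shore with the base flask.
4. Ferryman goes back to the near shore alone.
5. Ferryman goes to the far shore with the catalyst vial and the solvent jar.
6. Ferryman goes back to the near shore with the fuel sample.
7. Ferryman goes to the far shore with the chlorine cylinder and the fuel sample.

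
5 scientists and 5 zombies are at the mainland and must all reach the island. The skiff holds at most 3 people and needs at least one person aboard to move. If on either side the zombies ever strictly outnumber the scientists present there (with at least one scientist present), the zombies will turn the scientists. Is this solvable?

Yes

1. 2 zombies → the island.  (the mainland: 5S 3Z; the island: 0S 2Z)
2. 1 zombie ← the mainland.  (the mainland: 5S 4Z; the island: 0S 1Z)
3. 3 zombies → the island.  (the mainland: 5S 1Z; the island: 0S 4Z)
4. 1 zombie ← the mainland.  (the mainland: 5S 2Z; the island: 0S 3Z)
5. 3 scientists → the island.  (the mainland: 2S 2Z; the island: 3S 3Z)
6. 1 scientist and 1 zombie ← the mainland.  (the mainland: 3S 3Z; the island: 2S 2Z)
7. 3 scientists → the island.  (the mainland: 0S 3Z; the island: 5S 2Z)
8. 1 zombie ← the mainland.  (the mainland: 0S 4Z; the island: 5S 1Z)
9. 2 zombies → the island.  (the mainland: 0S 2Z; the island: 5S 3Z)
10. 1 zombie ← the mainland.  (the mainland: 0S 3Z; the island: 5S 2Z)
11. 3 zombies → the island.  (the mainland: 0S 0Z; the island: 5S 5Z)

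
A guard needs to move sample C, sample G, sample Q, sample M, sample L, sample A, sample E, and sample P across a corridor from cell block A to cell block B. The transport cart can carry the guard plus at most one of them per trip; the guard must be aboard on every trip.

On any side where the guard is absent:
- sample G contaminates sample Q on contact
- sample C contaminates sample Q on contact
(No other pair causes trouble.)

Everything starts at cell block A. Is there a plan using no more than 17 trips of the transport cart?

Yes

Yes — this plan uses 17 crossings (≤ 17):
1. Guard goes to cell block B with sample Q.
2. Guard goes back to cell block A alone.
3. Guard goes to cell block B with sample C.
4. Guard goes back to cell block A with sample Q.
5. Guard goes to cell block B with sample G.
6. Guard goes back to cell block A alone.
7. Guard goes to cell block B with sample M.
8. Guard goes back to cell block A alone.
9. Guard goes to cell block B with sample L.
10. Guard goes back to cell block A alone.
11. Guard goes to cell block B with sample A.
12. Guard goes back to cell block A alone.
13. Guard goes to cell block B with sample E.
14. Guard goes back to cell block A alone.
15. Guard goes to cell block B with sample P.
16. Guard goes back to cell block A alone.
17. Guard goes to cell block B with sample Q.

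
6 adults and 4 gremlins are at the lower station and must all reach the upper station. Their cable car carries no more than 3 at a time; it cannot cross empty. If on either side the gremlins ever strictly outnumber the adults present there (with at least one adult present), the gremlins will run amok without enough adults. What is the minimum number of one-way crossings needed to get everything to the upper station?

Counting alone: each trip to the upper station takes at most 3 across and each return brings at least 1 back, so after t trips out (and t−1 returns) at most 3t − (t−1) of the 10 are across; that first reaches 10 at t = 5, so at least 9 crossings are needed.
The plan below uses exactly 9 crossings, so it is optimal:
1. 2 gremlins → the upper station.  (the lower station: 6A 2G; the upper station: 0A 2G)
2. 1 gremlin ← the lower station.  (the lower station: 6A 3G; the upper station: 0A 1G)
3. 3 gremlins → the upper station.  (the lower station: 6A 0G; the upper station: 0A 4G)
4. 1 gremlin ← the lower station.  (the lower station: 6A 1G; the upper station: 0A 3G)
5. 3 adults → the upper station.  (the lower station: 3A 1G; the upper station: 3A 3G)
6. 1 gremlin ← the lower station.  (the lower station: 3A 2G; the upper station: 3A 2G)
7. 1 adult and 2 gremlins → the upper station.  (the lower station: 2A 0G; the upper station: 4A 4G)
8. 1 gremlin ← the lower station.  (the lower station: 2A 1G; the upper station: 4A 3G)
9. 2 adults and 1 gremlin → the upper station.  (the lower station: 0A 0G; the upper station: 6A 4G)

9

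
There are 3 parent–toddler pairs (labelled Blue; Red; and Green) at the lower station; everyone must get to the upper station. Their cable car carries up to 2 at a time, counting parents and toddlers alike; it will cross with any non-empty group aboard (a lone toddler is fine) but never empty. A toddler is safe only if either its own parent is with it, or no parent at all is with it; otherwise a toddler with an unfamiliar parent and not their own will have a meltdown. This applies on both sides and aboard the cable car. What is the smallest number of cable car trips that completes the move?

Counting alone: each trip to the upper station takes at most 2 across and each return brings at least 1 back, so after t trips out (and t−1 returns) at most 2t − (t−1) of the 6 are across; that first reaches 6 at t = 5, so at least 9 crossings are needed.
The safety rule pushes this higher. Following every safe sequence of crossings, the most of the 6 that can be at the upper station as the cable car arrives there on crossing 9 is 5 — never all 6.
So no plan with fewer than 11 crossings exists, and this one achieves 11:
1. parent Blue and toddler Blue cross → the upper station.
2. parent Blue crosses ← the lower station.
3. toddler Green and toddler Red cross → the upper station.
4. toddler Blue crosses ← the lower station.
5. parent Green and parent Red cross → the upper station.
6. parent Red and toddler Red cross ← the lower station.
7. parent Blue and parent Red cross → the upper station.
8. toddler Green crosses ← the lower station.
9. toddler Blue and toddler Red cross → the upper station.
10. parent Green crosses ← the lower station.
11. parent Green and toddler Green cross → the upper station.

11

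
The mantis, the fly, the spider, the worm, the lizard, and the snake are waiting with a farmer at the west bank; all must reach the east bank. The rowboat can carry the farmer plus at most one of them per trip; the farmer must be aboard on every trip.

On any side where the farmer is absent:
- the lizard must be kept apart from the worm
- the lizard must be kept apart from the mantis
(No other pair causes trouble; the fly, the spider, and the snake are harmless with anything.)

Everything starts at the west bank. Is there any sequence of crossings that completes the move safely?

1. Farmer goes to the east bank with the lizard.
2. Farmer goes back to the west bank alone.
3. Farmer goes to the east bank with the mantis.
4. Farmer goes back to the west bank with the lizard.
5. Farmer goes to the east bank with the worm.
6. Farmer goes back to the west bank alone.
7. Farmer goes to the east bank with the fly.
8. Farmer goes back to the west bank alone.
9. Farmer goes to the east bank with the spider.
10. Farmer goes back to the west bank alone.
11. Farmer goes to the east bank with the snake.
12. Farmer goes back to the west bank alone.
13. Farmer goes to the east bank with the lizard.

Yes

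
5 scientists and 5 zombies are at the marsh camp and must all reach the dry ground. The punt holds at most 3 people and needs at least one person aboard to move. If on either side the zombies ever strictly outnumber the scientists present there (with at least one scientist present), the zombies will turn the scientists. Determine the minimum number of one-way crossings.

11

Counting alone: each trip to the dry ground takes at most 3 across and each return brings at least 1 back, so after t trips out (and t−1 returns) at most 3t − (t−1) of the 10 are across; that first reaches 10 at t = 5, so at least 9 crossings are needed.
The safety rule pushes this higher. Following every safe sequence of crossings, the most of the 10 that can be at the dry ground as the punt arrives there on crossing 9 is 9 — never all 10.
So no plan with fewer than 11 crossings exists, and this one achieves 11:
1. 2 zombies → the dry ground.  (the marsh camp: 5S 3Z; the dry ground: 0S 2Z)
2. 1 zombie ← the marsh camp.  (the marsh camp: 5S 4Z; the dry ground: 0S 1Z)
3. 3 zombies → the dry ground.  (the marsh camp: 5S 1Z; the dry ground: 0S 4Z)
4. 1 zombie ← the marsh camp.  (the marsh camp: 5S 2Z; the dry ground: 0S 3Z)
5. 3 scientists → the dry ground.  (the marsh camp: 2S 2Z; the dry ground: 3S 3Z)
6. 1 scientist and 1 zombie ← the marsh camp.  (the marsh camp: 3S 3Z; the dry ground: 2S 2Z)
7. 3 scientists → the dry ground.  (the marsh camp: 0S 3Z; the dry ground: 5S 2Z)
8. 1 zombie ← the marsh camp.  (the marsh camp: 0S 4Z; the dry ground: 5S 1Z)
9. 2 zombies → the dry ground.  (the marsh camp: 0S 2Z; the dry ground: 5S 3Z)
10. 1 zombie ← the marsh camp.  (the marsh camp: 0S 3Z; the dry ground: 5S 2Z)
11. 3 zombies → the dry ground.  (the marsh camp: 0S 0Z; the dry ground: 5S 5Z)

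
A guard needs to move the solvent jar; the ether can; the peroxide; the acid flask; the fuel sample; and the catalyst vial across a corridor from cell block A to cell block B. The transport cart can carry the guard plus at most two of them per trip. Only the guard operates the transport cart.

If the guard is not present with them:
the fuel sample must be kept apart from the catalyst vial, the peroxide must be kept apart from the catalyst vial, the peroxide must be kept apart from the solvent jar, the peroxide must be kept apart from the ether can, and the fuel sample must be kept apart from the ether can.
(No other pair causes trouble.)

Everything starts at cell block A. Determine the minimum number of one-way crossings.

7

Counting alone: the guard can take at most 2 across per trip to cell block B, so moving all 6 needs at least 3 loaded trips out, with a return between consecutive ones — at least 5 crossings.
The safety rule pushes this higher. Following every safe sequence of crossings, the most of the 6 that can be at cell block B as the transport cart arrives there on crossing 5 is 5 — never all 6.
So no plan with fewer than 7 crossings exists, and this one achieves 7:
1. Guard goes to cell block B with the fuel sample and the peroxide.
2. Guard goes back to cell block A alone.
3. Guard goes to cell block B with the ether can and the solvent jar.
4. Guard goes back to cell block A with the fuel sample and the peroxide.
5. Guard goes to cell block B with the acid flask and the catalyst vial.
6. Guard goes back to cell block A alone.
7. Guard goes to cell block B with the fuel sample and the peroxide.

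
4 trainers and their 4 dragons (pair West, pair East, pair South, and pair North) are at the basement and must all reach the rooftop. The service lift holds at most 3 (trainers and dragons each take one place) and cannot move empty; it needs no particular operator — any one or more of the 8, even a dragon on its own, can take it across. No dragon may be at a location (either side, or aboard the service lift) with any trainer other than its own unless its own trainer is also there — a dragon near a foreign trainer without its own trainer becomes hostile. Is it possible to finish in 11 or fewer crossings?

Yes — this plan uses 9 crossings (≤ 11):
1. dragon West and trainer West cross → the rooftop.
2. trainer West crosses ← the basement.
3. dragon East, trainer East, and trainer West cross → the rooftop.
4. dragon West and trainer West cross ← the basement.
5. trainer North, trainer South, and trainer West cross → the rooftop.
6. dragon East crosses ← the basement.
7. dragon East and dragon West cross → the rooftop.
8. dragon West crosses ← the basement.
9. dragon North, dragon South, and dragon West cross → the rooftop.

Yes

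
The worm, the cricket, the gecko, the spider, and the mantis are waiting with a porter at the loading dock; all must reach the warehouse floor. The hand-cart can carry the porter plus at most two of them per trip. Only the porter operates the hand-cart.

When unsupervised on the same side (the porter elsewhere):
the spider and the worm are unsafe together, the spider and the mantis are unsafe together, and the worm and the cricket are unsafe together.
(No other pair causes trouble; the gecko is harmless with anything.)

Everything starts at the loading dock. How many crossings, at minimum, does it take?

Counting alone: the porter can take at most 2 across per trip to the warehouse floor, so moving all 5 needs at least 3 loaded trips out, with a return between consecutive ones — at least 5 crossings.
The plan below uses exactly 5 crossings, so it is optimal:
1. Porter goes to the warehouse floor with the spider and the worm.  [the loading dock: the cricket, the gecko, the mantis | the warehouse floor: the spider, the worm]
2. Porter goes back to the loading dock with the worm.  [the loading dock: the cricket, the gecko, the mantis, the worm | the warehouse floor: the spider]
3. Porter goes to the warehouse floor with the cricket and the gecko.  [the loading dock: the mantis, the worm | the warehouse floor: the cricket, the gecko, the spider]
4. Porter goes back to the loading dock alone.  [the loading dock: the mantis, the worm | the warehouse floor: the cricket, the gecko, the spider]
5. Porter goes to the warehouse floor with the mantis and the worm.  [the loading dock: — | the warehouse floor: the cricket, the gecko, the mantis, the spider, the worm]

5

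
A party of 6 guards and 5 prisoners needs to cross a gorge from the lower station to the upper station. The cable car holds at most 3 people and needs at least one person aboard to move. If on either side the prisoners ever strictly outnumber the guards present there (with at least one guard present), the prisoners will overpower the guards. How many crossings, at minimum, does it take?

Counting alone: each trip to the upper station takes at most 3 across and each return brings at least 1 back, so after t trips out (and t−1 returns) at most 3t − (t−1) of the 11 are across; that first reaches 11 at t = 5, so at least 9 crossings are needed.
The plan below uses exactly 9 crossings, so it is optimal:
1. 3 prisoners → the upper station.  (the lower station: 6G 2P; the upper station: 0G 3P)
2. 1 prisoner ← the lower station.  (the lower station: 6G 3P; the upper station: 0G 2P)
3. 3 guards → the upper station.  (the lower station: 3G 3P; the upper station: 3G 2P)
4. 1 guard ← the lower station.  (the lower station: 4G 3P; the upper station: 2G 2P)
5. 2 guards and 1 prisoner → the upper station.  (the lower station: 2G 2P; the upper station: 4G 3P)
6. 1 guard ← the lower station.  (the lower station: 3G 2P; the upper station: 3G 3P)
7. 2 guards and 1 prisoner → the upper station.  (the lower station: 1G 1P; the upper station: 5G 4P)
8. 1 guard ← the lower station.  (the lower station: 2G 1P; the upper station: 4G 4P)
9. 2 guards and 1 prisoner → the upper station.  (the lower station: 0G 0P; the upper station: 6G 5P)

9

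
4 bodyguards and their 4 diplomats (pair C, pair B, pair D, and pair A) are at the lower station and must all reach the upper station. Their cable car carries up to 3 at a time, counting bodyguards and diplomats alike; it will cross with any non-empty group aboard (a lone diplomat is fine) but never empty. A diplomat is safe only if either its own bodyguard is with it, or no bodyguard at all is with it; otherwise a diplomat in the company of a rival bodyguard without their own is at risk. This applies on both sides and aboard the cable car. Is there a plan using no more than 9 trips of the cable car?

Yes — this plan uses 9 crossings (≤ 9):
1. bodyguard C and diplomat C cross → the upper station.
2. bodyguard C crosses ← the lower station.
3. bodyguard B, bodyguard C, and diplomat B cross → the upper station.
4. bodyguard C and diplomat C cross ← the lower station.
5. bodyguard A, bodyguard C, and bodyguard D cross → the upper station.
6. diplomat B crosses ← the lower station.
7. diplomat B and diplomat C cross → the upper station.
8. diplomat C crosses ← the lower station.
9. diplomat A, diplomat C, and diplomat D cross → the upper station.

Yes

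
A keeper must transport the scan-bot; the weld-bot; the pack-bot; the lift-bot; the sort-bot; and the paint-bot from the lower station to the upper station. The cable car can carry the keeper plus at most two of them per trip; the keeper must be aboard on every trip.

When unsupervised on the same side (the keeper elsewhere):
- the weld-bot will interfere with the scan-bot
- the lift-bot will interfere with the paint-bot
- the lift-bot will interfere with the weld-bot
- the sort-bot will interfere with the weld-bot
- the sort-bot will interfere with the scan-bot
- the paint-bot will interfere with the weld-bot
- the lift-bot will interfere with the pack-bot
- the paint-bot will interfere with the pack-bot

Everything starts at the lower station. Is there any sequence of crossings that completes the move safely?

Whatever the first load, the items left behind include a forbidden pair without the keeper. No opening move is safe, so no plan exists.

No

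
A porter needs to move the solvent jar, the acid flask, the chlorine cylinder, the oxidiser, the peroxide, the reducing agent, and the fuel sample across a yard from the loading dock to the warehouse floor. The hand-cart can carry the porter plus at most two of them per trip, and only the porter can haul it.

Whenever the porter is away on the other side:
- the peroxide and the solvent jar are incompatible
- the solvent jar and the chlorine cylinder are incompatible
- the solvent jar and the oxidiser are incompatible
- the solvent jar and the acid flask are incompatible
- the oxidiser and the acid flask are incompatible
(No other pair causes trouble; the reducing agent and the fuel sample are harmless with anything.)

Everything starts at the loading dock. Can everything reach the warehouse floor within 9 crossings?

No

Counting alone: the porter can take at most 2 across per trip to the warehouse floor, so moving all 7 needs at least 4 loaded trips out, with a return between consecutive ones — at least 7 crossings.
The safety rule pushes this higher. Following every safe sequence of crossings, the most of the 7 that can be at the warehouse floor as the hand-cart arrives there on crossings 7, 9 is 5, 6 respectively — never all 7.
So the move cannot be finished within 9 crossings. (The shortest complete plan takes 11:)
1. Porter goes to the warehouse floor with the acid flask and the solvent jar.
2. Porter goes back to the loading dock with the solvent jar.
3. Porter goes to the warehouse floor with the chlorine cylinder and the solvent jar.
4. Porter goes back to the loading dock with the solvent jar.
5. Porter goes to the warehouse floor with the peroxide and the solvent jar.
6. Porter goes back to the loading dock with the solvent jar.
7. Porter goes to the warehouse floor with the reducing agent and the solvent jar.
8. Porter goes back to the loading dock with the solvent jar.
9. Porter goes to the warehouse floor with the fuel sample and the solvent jar.
10. Porter goes back to the loading dock with the solvent jar.
11. Porter goes to the warehouse floor with the oxidiser and the solvent jar.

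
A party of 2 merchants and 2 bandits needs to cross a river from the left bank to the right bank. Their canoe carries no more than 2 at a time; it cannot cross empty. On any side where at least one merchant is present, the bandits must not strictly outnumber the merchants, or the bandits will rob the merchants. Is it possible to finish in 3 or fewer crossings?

No

Counting alone: each trip to the right bank takes at most 2 across and each return brings at least 1 back, so after t trips out (and t−1 returns) at most 2t − (t−1) of the 4 are across; that first reaches 4 at t = 3, so at least 5 crossings are needed.
Since 3 < 5, 3 crossings cannot be enough. (The shortest complete plan in fact takes 5:)
1. 2 bandits → the right bank.  (the left bank: 2M 0B; the right bank: 0M 2B)
2. 1 bandit ← the left bank.  (the left bank: 2M 1B; the right bank: 0M 1B)
3. 2 merchants → the right bank.  (the left bank: 0M 1B; the right bank: 2M 1B)
4. 1 bandit ← the left bank.  (the left bank: 0M 2B; the right bank: 2M 0B)
5. 2 bandits → the right bank.  (the left bank: 0M 0B; the right bank: 2M 2B)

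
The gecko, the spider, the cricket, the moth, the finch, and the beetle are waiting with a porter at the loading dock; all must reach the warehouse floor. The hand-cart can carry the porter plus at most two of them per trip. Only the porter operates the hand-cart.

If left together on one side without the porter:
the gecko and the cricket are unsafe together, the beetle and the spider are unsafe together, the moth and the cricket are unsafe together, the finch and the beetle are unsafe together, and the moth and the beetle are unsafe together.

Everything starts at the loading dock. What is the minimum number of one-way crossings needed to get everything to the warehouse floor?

Counting alone: the porter can take at most 2 across per trip to the warehouse floor, so moving all 6 needs at least 3 loaded trips out, with a return between consecutive ones — at least 5 crossings.
The safety rule pushes this higher. Following every safe sequence of crossings, the most of the 6 that can be at the warehouse floor as the hand-cart arrives there on crossing 5 is 5 — never all 6.
So no plan with fewer than 7 crossings exists, and this one achieves 7:
1. Porter goes to the warehouse floor with the beetle and the cricket.  [the loading dock: the finch, the gecko, the moth, the spider | the warehouse floor: the beetle, the cricket]
2. Porter goes back to the loading dock alone.  [the loading dock: the finch, the gecko, the moth, the spider | the warehouse floor: the beetle, the cricket]
3. Porter goes to the warehouse floor with the gecko and the spider.  [the loading dock: the finch, the moth | the warehouse floor: the beetle, the cricket, the gecko, the spider]
4. Porter goes back to the loading dock with the beetle and the cricket.  [the loading dock: the beetle, the cricket, the finch, the moth | the warehouse floor: the gecko, the spider]
5. Porter goes to the warehouse floor with the finch and the moth.  [the loading dock: the beetle, the cricket | the warehouse floor: the finch, the gecko, the moth, the spider]
6. Porter goes back to the loading dock alone.  [the loading dock: the beetle, the cricket | the warehouse floor: the finch, the gecko, the moth, the spider]
7. Porter goes to the warehouse floor with the beetle and the cricket.  [the loading dock: — | the warehouse floor: the beetle, the cricket, the finch, the gecko, the moth, the spider]

7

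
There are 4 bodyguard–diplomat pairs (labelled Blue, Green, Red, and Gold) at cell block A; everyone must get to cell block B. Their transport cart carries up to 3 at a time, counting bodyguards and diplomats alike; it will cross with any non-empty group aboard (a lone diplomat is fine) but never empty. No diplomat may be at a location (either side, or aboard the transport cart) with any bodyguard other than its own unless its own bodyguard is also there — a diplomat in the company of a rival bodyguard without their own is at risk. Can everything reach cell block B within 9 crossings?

Yes

Yes — this plan uses 9 crossings (≤ 9):
1. bodyguard Blue and diplomat Blue cross → cell block B.
2. bodyguard Blue crosses ← cell block A.
3. bodyguard Blue, bodyguard Green, and diplomat Green cross → cell block B.
4. bodyguard Blue and diplomat Blue cross ← cell block A.
5. bodyguard Blue, bodyguard Gold, and bodyguard Red cross → cell block B.
6. diplomat Green crosses ← cell block A.
7. diplomat Blue and diplomat Green cross → cell block B.
8. diplomat Blue crosses ← cell block A.
9. diplomat Blue, diplomat Gold, and diplomat Red cross → cell block B.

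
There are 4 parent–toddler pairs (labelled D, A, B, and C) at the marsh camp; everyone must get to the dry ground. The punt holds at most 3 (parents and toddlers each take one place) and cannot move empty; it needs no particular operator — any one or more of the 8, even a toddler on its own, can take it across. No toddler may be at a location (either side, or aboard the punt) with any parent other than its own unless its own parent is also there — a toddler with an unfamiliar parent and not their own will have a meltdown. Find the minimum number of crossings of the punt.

Counting alone: each trip to the dry ground takes at most 3 across and each return brings at least 1 back, so after t trips out (and t−1 returns) at most 3t − (t−1) of the 8 are across; that first reaches 8 at t = 4, so at least 7 crossings are needed.
The safety rule pushes this higher. Following every safe sequence of crossings, the most of the 8 that can be at the dry ground as the punt arrives there on crossing 7 is 7 — never all 8.
So no plan with fewer than 9 crossings exists, and this one achieves 9:
1. parent D and toddler D cross → the dry ground.
2. parent D crosses ← the marsh camp.
3. parent A, parent D, and toddler A cross → the dry ground.
4. parent D and toddler D cross ← the marsh camp.
5. parent B, parent C, and parent D cross → the dry ground.
6. toddler A crosses ← the marsh camp.
7. toddler A and toddler D cross → the dry ground.
8. toddler D crosses ← the marsh camp.
9. toddler B, toddler C, and toddler D cross → the dry ground.

9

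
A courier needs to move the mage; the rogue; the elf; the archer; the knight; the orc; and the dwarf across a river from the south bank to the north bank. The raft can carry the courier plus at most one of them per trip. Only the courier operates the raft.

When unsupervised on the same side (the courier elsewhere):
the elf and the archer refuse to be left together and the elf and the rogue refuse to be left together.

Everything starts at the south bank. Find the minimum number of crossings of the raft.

Counting alone: the courier can take at most 1 across per trip to the north bank, so moving all 7 needs at least 7 loaded trips out, with a return between consecutive ones — at least 13 crossings.
The safety rule pushes this higher. Following every safe sequence of crossings, the most of the 7 that can be at the north bank as the raft arrives there on crossing 13 is 6 — never all 7.
So no plan with fewer than 15 crossings exists, and this one achieves 15:
1. Courier goes to the north bank with the elf.  [the south bank: the archer, the dwarf, the knight, the mage, the orc, the rogue | the north bank: the elf]
2. Courier goes back to the south bank alone.  [the south bank: the archer, the dwarf, the knight, the mage, the orc, the rogue | the north bank: the elf]
3. Courier goes to the north bank with the mage.  [the south bank: the archer, the dwarf, the knight, the orc, the rogue | the north bank: the elf, the mage]
4. Courier goes back to the south bank alone.  [the south bank: the archer, the dwarf, the knight, the orc, the rogue | the north bank: the elf, the mage]
5. Courier goes to the north bank with the rogue.  [the south bank: the archer, the dwarf, the knight, the orc | the north bank: the elf, the mage, the rogue]
6. Courier goes back to the south bank with the elf.  [the south bank: the archer, the dwarf, the elf, the knight, the orc | the north bank: the mage, the rogue]
7. Courier goes to the north bank with the archer.  [the south bank: the dwarf, the elf, the knight, the orc | the north bank: the archer, the mage, the rogue]
8. Courier goes back to the south bank alone.  [the south bank: the dwarf, the elf, the knight, the orc | the north bank: the archer, the mage, the rogue]
9. Courier goes to the north bank with the knight.  [the south bank: the dwarf, the elf, the orc | the north bank: the archer, the knight, the mage, the rogue]
10. Courier goes back to the south bank alone.  [the south bank: the dwarf, the elf, the orc | the north bank: the archer, the knight, the mage, the rogue]
11. Courier goes to the north bank with the orc.  [the south bank: the dwarf, the elf | the north bank: the archer, the knight, the mage, the orc, the rogue]
12. Courier goes back to the south bank alone.  [the south bank: the dwarf, the elf | the north bank: the archer, the knight, the mage, the orc, the rogue]
13. Courier goes to the north bank with the dwarf.  [the south bank: the elf | the north bank: the archer, the dwarf, the knight, the mage, the orc, the rogue]
14. Courier goes back to the south bank alone.  [the south bank: the elf | the north bank: the archer, the dwarf, the knight, the mage, the orc, the rogue]
15. Courier goes to the north bank with the elf.  [the south bank: — | the north bank: the archer, the dwarf, the elf, the knight, the mage, the orc, the rogue]

15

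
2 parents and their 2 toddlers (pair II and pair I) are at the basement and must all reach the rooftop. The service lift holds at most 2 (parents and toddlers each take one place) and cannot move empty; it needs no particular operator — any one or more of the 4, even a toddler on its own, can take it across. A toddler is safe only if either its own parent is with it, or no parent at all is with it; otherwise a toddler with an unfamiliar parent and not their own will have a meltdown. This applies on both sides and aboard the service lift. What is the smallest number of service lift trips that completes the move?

Counting alone: each trip to the rooftop takes at most 2 across and each return brings at least 1 back, so after t trips out (and t−1 returns) at most 2t − (t−1) of the 4 are across; that first reaches 4 at t = 3, so at least 5 crossings are needed.
The plan below uses exactly 5 crossings, so it is optimal:
1. parent II and toddler II cross → the rooftop.
2. parent II crosses ← the basement.
3. parent I and parent II cross → the rooftop.
4. parent I crosses ← the basement.
5. parent I and toddler I cross → the rooftop.

5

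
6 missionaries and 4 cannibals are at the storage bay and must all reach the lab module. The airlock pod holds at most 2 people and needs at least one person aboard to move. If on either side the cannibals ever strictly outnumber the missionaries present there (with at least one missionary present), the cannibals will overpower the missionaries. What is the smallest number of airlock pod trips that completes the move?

17

Counting alone: each trip to the lab module takes at most 2 across and each return brings at least 1 back, so after t trips out (and t−1 returns) at most 2t − (t−1) of the 10 are across; that first reaches 10 at t = 9, so at least 17 crossings are needed.
The plan below uses exactly 17 crossings, so it is optimal:
1. 2 cannibals → the lab module.  (the storage bay: 6M 2C; the lab module: 0M 2C)
2. 1 cannibal ← the storage bay.  (the storage bay: 6M 3C; the lab module: 0M 1C)
3. 2 cannibals → the lab module.  (the storage bay: 6M 1C; the lab module: 0M 3C)
4. 1 cannibal ← the storage bay.  (the storage bay: 6M 2C; the lab module: 0M 2C)
5. 2 missionaries → the lab module.  (the storage bay: 4M 2C; the lab module: 2M 2C)
6. 1 cannibal ← the storage bay.  (the storage bay: 4M 3C; the lab module: 2M 1C)
7. 1 missionary and 1 cannibal → the lab module.  (the storage bay: 3M 2C; the lab module: 3M 2C)
8. 1 cannibal ← the storage bay.  (the storage bay: 3M 3C; the lab module: 3M 1C)
9. 2 cannibals → the lab module.  (the storage bay: 3M 1C; the lab module: 3M 3C)
10. 1 cannibal ← the storage bay.  (the storage bay: 3M 2C; the lab module: 3M 2C)
11. 1 missionary and 1 cannibal → the lab module.  (the storage bay: 2M 1C; the lab module: 4M 3C)
12. 1 cannibal ← the storage bay.  (the storage bay: 2M 2C; the lab module: 4M 2C)
13. 2 cannibals → the lab module.  (the storage bay: 2M 0C; the lab module: 4M 4C)
14. 1 cannibal ← the storage bay.  (the storage bay: 2M 1C; the lab module: 4M 3C)
15. 1 missionary and 1 cannibal → the lab module.  (the storage bay: 1M 0C; the lab module: 5M 4C)
16. 1 cannibal ← the storage bay.  (the storage bay: 1M 1C; the lab module: 5M 3C)
17. 1 missionary and 1 cannibal → the lab module.  (the storage bay: 0M 0C; the lab module: 6M 4C)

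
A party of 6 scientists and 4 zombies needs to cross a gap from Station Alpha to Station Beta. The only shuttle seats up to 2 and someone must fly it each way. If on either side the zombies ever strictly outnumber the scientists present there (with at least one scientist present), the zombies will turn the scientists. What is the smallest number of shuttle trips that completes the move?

Counting alone: each trip to Station Beta takes at most 2 across and each return brings at least 1 back, so after t trips out (and t−1 returns) at most 2t − (t−1) of the 10 are across; that first reaches 10 at t = 9, so at least 17 crossings are needed.
The plan below uses exactly 17 crossings, so it is optimal:
1. 2 zombies → Station Beta.  (Station Alpha: 6S 2Z; Station Beta: 0S 2Z)
2. 1 zombie ← Station Alpha.  (Station Alpha: 6S 3Z; Station Beta: 0S 1Z)
3. 2 zombies → Station Beta.  (Station Alpha: 6S 1Z; Station Beta: 0S 3Z)
4. 1 zombie ← Station Alpha.  (Station Alpha: 6S 2Z; Station Beta: 0S 2Z)
5. 2 scientists → Station Beta.  (Station Alpha: 4S 2Z; Station Beta: 2S 2Z)
6. 1 zombie ← Station Alpha.  (Station Alpha: 4S 3Z; Station Beta: 2S 1Z)
7. 1 scientist and 1 zombie → Station Beta.  (Station Alpha: 3S 2Z; Station Beta: 3S 2Z)
8. 1 zombie ← Station Alpha.  (Station Alpha: 3S 3Z; Station Beta: 3S 1Z)
9. 2 zombies → Station Beta.  (Station Alpha: 3S 1Z; Station Beta: 3S 3Z)
10. 1 zombie ← Station Alpha.  (Station Alpha: 3S 2Z; Station Beta: 3S 2Z)
11. 1 scientist and 1 zombie → Station Beta.  (Station Alpha: 2S 1Z; Station Beta: 4S 3Z)
12. 1 zombie ← Station Alpha.  (Station Alpha: 2S 2Z; Station Beta: 4S 2Z)
13. 2 zombies → Station Beta.  (Station Alpha: 2S 0Z; Station Beta: 4S 4Z)
14. 1 zombie ← Station Alpha.  (Station Alpha: 2S 1Z; Station Beta: 4S 3Z)
15. 1 scientist and 1 zombie → Station Beta.  (Station Alpha: 1S 0Z; Station Beta: 5S 4Z)
16. 1 zombie ← Station Alpha.  (Station Alpha: 1S 1Z; Station Beta: 5S 3Z)
17. 1 scientist and 1 zombie → Station Beta.  (Station Alpha: 0S 0Z; Station Beta: 6S 4Z)

17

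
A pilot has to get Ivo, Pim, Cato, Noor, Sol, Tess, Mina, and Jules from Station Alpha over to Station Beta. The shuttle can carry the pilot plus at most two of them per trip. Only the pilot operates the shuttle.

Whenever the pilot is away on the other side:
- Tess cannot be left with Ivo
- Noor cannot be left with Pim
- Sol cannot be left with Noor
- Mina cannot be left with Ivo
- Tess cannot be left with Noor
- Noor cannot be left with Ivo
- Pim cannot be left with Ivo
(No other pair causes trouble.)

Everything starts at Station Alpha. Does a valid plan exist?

Yes

1. Pilot goes to Station Beta with Ivo and Noor.  [Station Alpha: Cato, Jules, Mina, Pim, Sol, Tess | Station Beta: Ivo, Noor]
2. Pilot goes back to Station Alpha with Ivo.  [Station Alpha: Cato, Ivo, Jules, Mina, Pim, Sol, Tess | Station Beta: Noor]
3. Pilot goes to Station Beta with Cato and Ivo.  [Station Alpha: Jules, Mina, Pim, Sol, Tess | Station Beta: Cato, Ivo, Noor]
4. Pilot goes back to Station Alpha with Ivo.  [Station Alpha: Ivo, Jules, Mina, Pim, Sol, Tess | Station Beta: Cato, Noor]
5. Pilot goes to Station Beta with Ivo and Sol.  [Station Alpha: Jules, Mina, Pim, Tess | Station Beta: Cato, Ivo, Noor, Sol]
6. Pilot goes back to Station Alpha with Noor.  [Station Alpha: Jules, Mina, Noor, Pim, Tess | Station Beta: Cato, Ivo, Sol]
7. Pilot goes to Station Beta with Pim and Tess.  [Station Alpha: Jules, Mina, Noor | Station Beta: Cato, Ivo, Pim, Sol, Tess]
8. Pilot goes back to Station Alpha with Ivo.  [Station Alpha: Ivo, Jules, Mina, Noor | Station Beta: Cato, Pim, Sol, Tess]
9. Pilot goes to Station Beta with Ivo and Mina.  [Station Alpha: Jules, Noor | Station Beta: Cato, Ivo, Mina, Pim, Sol, Tess]
10. Pilot goes back to Station Alpha with Ivo.  [Station Alpha: Ivo, Jules, Noor | Station Beta: Cato, Mina, Pim, Sol, Tess]
11. Pilot goes to Station Beta with Ivo and Jules.  [Station Alpha: Noor | Station Beta: Cato, Ivo, Jules, Mina, Pim, Sol, Tess]
12. Pilot goes back to Station Alpha with Ivo.  [Station Alpha: Ivo, Noor | Station Beta: Cato, Jules, Mina, Pim, Sol, Tess]
13. Pilot goes to Station Beta with Ivo and Noor.  [Station Alpha: — | Station Beta: Cato, Ivo, Jules, Mina, Noor, Pim, Sol, Tess]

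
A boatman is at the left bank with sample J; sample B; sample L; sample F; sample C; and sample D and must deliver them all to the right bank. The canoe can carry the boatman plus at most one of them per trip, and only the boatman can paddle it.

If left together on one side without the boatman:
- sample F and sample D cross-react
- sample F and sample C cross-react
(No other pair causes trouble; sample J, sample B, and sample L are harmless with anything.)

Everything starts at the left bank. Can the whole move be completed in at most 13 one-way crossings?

Yes

Yes — this plan uses 13 crossings (≤ 13):
1. Boatman goes to the right bank with sample F.  [the left bank: sample B, sample C, sample D, sample J, sample L | the right bank: sample F]
2. Boatman goes back to the left bank alone.  [the left bank: sample B, sample C, sample D, sample J, sample L | the right bank: sample F]
3. Boatman goes to the right bank with sample J.  [the left bank: sample B, sample C, sample D, sample L | the right bank: sample F, sample J]
4. Boatman goes back to the left bank alone.  [the left bank: sample B, sample C, sample D, sample L | the right bank: sample F, sample J]
5. Boatman goes to the right bank with sample B.  [the left bank: sample C, sample D, sample L | the right bank: sample B, sample F, sample J]
6. Boatman goes back to the left bank alone.  [the left bank: sample C, sample D, sample L | the right bank: sample B, sample F, sample J]
7. Boatman goes to the right bank with sample L.  [the left bank: sample C, sample D | the right bank: sample B, sample F, sample J, sample L]
8. Boatman goes back to the left bank alone.  [the left bank: sample C, sample D | the right bank: sample B, sample F, sample J, sample L]
9. Boatman goes to the right bank with sample C.  [the left bank: sample D | the right bank: sample B, sample C, sample F, sample J, sample L]
10. Boatman goes back to the left bank with sample F.  [the left bank: sample D, sample F | the right bank: sample B, sample C, sample J, sample L]
11. Boatman goes to the right bank with sample D.  [the left bank: sample F | the right bank: sample B, sample C, sample D, sample J, sample L]
12. Boatman goes back to the left bank alone.  [the left bank: sample F | the right bank: sample B, sample C, sample D, sample J, sample L]
13. Boatman goes to the right bank with sample F.  [the left bank: — | the right bank: sample B, sample C, sample D, sample F, sample J, sample L]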